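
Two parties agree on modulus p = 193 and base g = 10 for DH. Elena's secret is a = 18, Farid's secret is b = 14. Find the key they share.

190

Farid sends B = g^b mod p = 10^14 mod 193.
10^1 ≡ 10 (mod 193)
10^2 = (10^1)^2 ≡ 10^2 = 100 ≡ 100 (mod 193)
10^4 = (10^2)^2 ≡ 100^2 = 10000 ≡ 157 (mod 193)
10^8 = (10^4)^2 ≡ 157^2 = 24649 ≡ 138 (mod 193)
10^14 = 10^8 · 10^4 · 10^2 ≡ 138 · 157 · 100 ≡ 175 (mod 193).
So B = 175. Elena then computes K = B^a mod p = 175^18 mod 193.
175^1 ≡ 175 (mod 193)
175^2 = (175^1)^2 ≡ 175^2 = 30625 ≡ 131 (mod 193)
175^4 = (175^2)^2 ≡ 131^2 = 17161 ≡ 177 (mod 193)
175^8 = (175^4)^2 ≡ 177^2 = 31329 ≡ 63 (mod 193)
175^16 = (175^8)^2 ≡ 63^2 = 3969 ≡ 109 (mod 193)
175^18 = 175^16 · 175^2 ≡ 109 · 131 ≡ 190 (mod 193).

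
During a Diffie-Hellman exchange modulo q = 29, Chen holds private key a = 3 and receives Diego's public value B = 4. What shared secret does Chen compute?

6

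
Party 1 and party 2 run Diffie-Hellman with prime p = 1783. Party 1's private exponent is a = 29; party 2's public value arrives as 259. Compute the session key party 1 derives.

Shared key K = 259^29 mod 1783.
259^1 ≡ 259 (mod 1783)
259^2 = (259^1)^2 ≡ 259^2 = 67081 ≡ 1110 (mod 1783)
259^4 = (259^2)^2 ≡ 1110^2 = 1232100 ≡ 47 (mod 1783)
259^8 = (259^4)^2 ≡ 47^2 = 2209 ≡ 426 (mod 1783)
259^16 = (259^8)^2 ≡ 426^2 = 181476 ≡ 1393 (mod 1783)
259^29 = 259^16 · 259^8 · 259^4 · 259^1 ≡ 1393 · 426 · 47 · 259 ≡ 803 (mod 1783).

803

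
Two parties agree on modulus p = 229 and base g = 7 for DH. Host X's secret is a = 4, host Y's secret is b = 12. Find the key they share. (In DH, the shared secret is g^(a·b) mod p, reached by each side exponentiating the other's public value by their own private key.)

60

Host X sends A = g^a mod p = 7^4 mod 229.
7^1 ≡ 7 (mod 229)
7^2 = (7^1)^2 ≡ 7^2 = 49 ≡ 49 (mod 229)
7^4 = (7^2)^2 ≡ 49^2 = 2401 ≡ 111 (mod 229)
So A = 111. Host Y then computes K = A^b mod p = 111^12 mod 229.
111^1 ≡ 111 (mod 229)
111^2 = (111^1)^2 ≡ 111^2 = 12321 ≡ 184 (mod 229)
111^4 = (111^2)^2 ≡ 184^2 = 33856 ≡ 193 (mod 229)
111^8 = (111^4)^2 ≡ 193^2 = 37249 ≡ 151 (mod 229)
111^12 = 111^8 · 111^4 ≡ 151 · 193 ≡ 60 (mod 229).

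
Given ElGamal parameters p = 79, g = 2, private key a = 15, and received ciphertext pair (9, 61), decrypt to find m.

58

Shared mask s = c₁^a mod p = 9^15 mod 79.
9^1 ≡ 9 (mod 79)
9^2 = (9^1)^2 ≡ 9^2 = 81 ≡ 2 (mod 79)
9^4 = (9^2)^2 ≡ 2^2 = 4 ≡ 4 (mod 79)
9^8 = (9^4)^2 ≡ 4^2 = 16 ≡ 16 (mod 79)
9^15 = 9^8 · 9^4 · 9^2 · 9^1 ≡ 16 · 4 · 2 · 9 ≡ 46 (mod 79).
So s = 46; s⁻¹ ≡ 67 (mod 79).
m = c₂ · s⁻¹ mod 79 = 61 · 67 mod 79 = 58.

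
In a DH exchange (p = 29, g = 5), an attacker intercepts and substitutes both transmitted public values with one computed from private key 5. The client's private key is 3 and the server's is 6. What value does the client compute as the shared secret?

The client receives an attacker's public value M = 5^5 mod 29 instead of the honest one.
5^1 ≡ 5 (mod 29)
5^2 = (5^1)^2 ≡ 5^2 = 25 ≡ 25 (mod 29)
5^4 = (5^2)^2 ≡ 25^2 = 625 ≡ 16 (mod 29)
5^5 = 5^4 · 5^1 ≡ 16 · 5 ≡ 22 (mod 29).
So M = 22. The client computes K = M^3 mod 29.
22^1 ≡ 22 (mod 29)
22^2 = (22^1)^2 ≡ 22^2 = 484 ≡ 20 (mod 29)
22^3 = 22^2 · 22^1 ≡ 20 · 22 ≡ 5 (mod 29).

5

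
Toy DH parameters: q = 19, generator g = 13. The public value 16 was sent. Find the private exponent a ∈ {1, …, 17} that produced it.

8

Try successive powers of 13 modulo 19:
13^1 ≡ 13
13^2 ≡ 17
13^3 ≡ 12
13^4 ≡ 4
13^5 ≡ 14
13^6 ≡ 11
13^7 ≡ 10
13^8 ≡ 16
Found: a = 8.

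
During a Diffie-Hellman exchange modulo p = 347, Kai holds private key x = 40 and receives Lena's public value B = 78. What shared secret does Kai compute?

278

Shared key K = 78^40 mod 347.
78^1 ≡ 78 (mod 347)
78^2 = (78^1)^2 ≡ 78^2 = 6084 ≡ 185 (mod 347)
78^4 = (78^2)^2 ≡ 185^2 = 34225 ≡ 219 (mod 347)
78^8 = (78^4)^2 ≡ 219^2 = 47961 ≡ 75 (mod 347)
78^16 = (78^8)^2 ≡ 75^2 = 5625 ≡ 73 (mod 347)
78^32 = (78^16)^2 ≡ 73^2 = 5329 ≡ 124 (mod 347)
78^40 = 78^32 · 78^8 ≡ 124 · 75 ≡ 278 (mod 347).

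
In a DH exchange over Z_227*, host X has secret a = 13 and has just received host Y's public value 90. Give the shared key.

71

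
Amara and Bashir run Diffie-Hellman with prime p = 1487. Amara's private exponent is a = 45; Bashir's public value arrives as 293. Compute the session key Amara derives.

497

Shared key K = 293^45 mod 1487.
293^1 ≡ 293 (mod 1487)
293^2 = (293^1)^2 ≡ 293^2 = 85849 ≡ 1090 (mod 1487)
293^4 = (293^2)^2 ≡ 1090^2 = 1188100 ≡ 1474 (mod 1487)
293^8 = (293^4)^2 ≡ 1474^2 = 2172676 ≡ 169 (mod 1487)
293^16 = (293^8)^2 ≡ 169^2 = 28561 ≡ 308 (mod 1487)
293^32 = (293^16)^2 ≡ 308^2 = 94864 ≡ 1183 (mod 1487)
293^45 = 293^32 · 293^8 · 293^4 · 293^1 ≡ 1183 · 169 · 1474 · 293 ≡ 497 (mod 1487).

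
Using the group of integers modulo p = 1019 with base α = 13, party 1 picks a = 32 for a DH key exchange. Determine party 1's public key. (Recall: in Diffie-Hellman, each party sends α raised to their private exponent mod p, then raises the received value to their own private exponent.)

873

Public value = 13^32 (mod 1019).
13^1 ≡ 13 (mod 1019)
13^2 = (13^1)^2 ≡ 13^2 = 169 ≡ 169 (mod 1019)
13^4 = (13^2)^2 ≡ 169^2 = 28561 ≡ 29 (mod 1019)
13^8 = (13^4)^2 ≡ 29^2 = 841 ≡ 841 (mod 1019)
13^16 = (13^8)^2 ≡ 841^2 = 707281 ≡ 95 (mod 1019)
13^32 = (13^16)^2 ≡ 95^2 = 9025 ≡ 873 (mod 1019)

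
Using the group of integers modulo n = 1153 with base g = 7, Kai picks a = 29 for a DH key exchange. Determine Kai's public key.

1123

Public value = 7^29 mod 1153.
7^1 ≡ 7 (mod 1153)
7^2 = (7^1)^2 ≡ 7^2 = 49 ≡ 49 (mod 1153)
7^4 = (7^2)^2 ≡ 49^2 = 2401 ≡ 95 (mod 1153)
7^8 = (7^4)^2 ≡ 95^2 = 9025 ≡ 954 (mod 1153)
7^16 = (7^8)^2 ≡ 954^2 = 910116 ≡ 399 (mod 1153)
7^29 = 7^16 · 7^8 · 7^4 · 7^1 ≡ 399 · 954 · 95 · 7 ≡ 1123 (mod 1153).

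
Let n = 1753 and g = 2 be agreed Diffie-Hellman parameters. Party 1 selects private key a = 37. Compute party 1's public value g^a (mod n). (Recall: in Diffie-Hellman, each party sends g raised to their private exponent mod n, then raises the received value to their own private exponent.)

299

Public value = 2^37 (mod 1753).
2^1 ≡ 2 (mod 1753)
2^2 = (2^1)^2 ≡ 2^2 = 4 ≡ 4 (mod 1753)
2^4 = (2^2)^2 ≡ 4^2 = 16 ≡ 16 (mod 1753)
2^8 = (2^4)^2 ≡ 16^2 = 256 ≡ 256 (mod 1753)
2^16 = (2^8)^2 ≡ 256^2 = 65536 ≡ 675 (mod 1753)
2^32 = (2^16)^2 ≡ 675^2 = 455625 ≡ 1598 (mod 1753)
2^37 = 2^32 · 2^4 · 2^1 ≡ 1598 · 16 · 2 ≡ 299 (mod 1753).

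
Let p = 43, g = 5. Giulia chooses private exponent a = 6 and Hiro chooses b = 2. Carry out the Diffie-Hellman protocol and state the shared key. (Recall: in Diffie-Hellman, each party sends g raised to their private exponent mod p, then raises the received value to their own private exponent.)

41

Giulia sends A = g^a mod p = 5^6 mod 43.
5^1 ≡ 5 (mod 43)
5^2 = (5^1)^2 ≡ 5^2 = 25 ≡ 25 (mod 43)
5^4 = (5^2)^2 ≡ 25^2 = 625 ≡ 23 (mod 43)
5^6 = 5^4 · 5^2 ≡ 23 · 25 ≡ 16 (mod 43).
So A = 16. Hiro then computes K = A^b mod p = 16^2 mod 43.
16^1 ≡ 16 (mod 43)
16^2 = (16^1)^2 ≡ 16^2 = 256 ≡ 41 (mod 43)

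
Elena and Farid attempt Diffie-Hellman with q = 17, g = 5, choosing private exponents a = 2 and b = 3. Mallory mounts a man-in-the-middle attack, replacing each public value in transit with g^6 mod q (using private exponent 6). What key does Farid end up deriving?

8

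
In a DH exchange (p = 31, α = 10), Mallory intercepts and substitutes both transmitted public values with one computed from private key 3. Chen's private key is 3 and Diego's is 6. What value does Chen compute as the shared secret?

Chen receives Mallory's public value M = 10^3 mod 31 instead of the honest one.
10^1 ≡ 10 (mod 31)
10^2 = (10^1)^2 ≡ 10^2 = 100 ≡ 7 (mod 31)
10^3 = 10^2 · 10^1 ≡ 7 · 10 ≡ 8 (mod 31).
So M = 8. Chen computes K = M^3 mod 31.
8^1 ≡ 8 (mod 31)
8^2 = (8^1)^2 ≡ 8^2 = 64 ≡ 2 (mod 31)
8^3 = 8^2 · 8^1 ≡ 2 · 8 ≡ 16 (mod 31).

16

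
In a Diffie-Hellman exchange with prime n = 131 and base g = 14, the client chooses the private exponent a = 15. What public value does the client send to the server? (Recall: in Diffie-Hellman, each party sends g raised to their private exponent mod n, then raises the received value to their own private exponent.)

Public value = 14^15 mod 131.
14^1 ≡ 14 (mod 131)
14^2 = (14^1)^2 ≡ 14^2 = 196 ≡ 65 (mod 131)
14^4 = (14^2)^2 ≡ 65^2 = 4225 ≡ 33 (mod 131)
14^8 = (14^4)^2 ≡ 33^2 = 1089 ≡ 41 (mod 131)
14^15 = 14^8 · 14^4 · 14^2 · 14^1 ≡ 41 · 33 · 65 · 14 ≡ 92 (mod 131).

92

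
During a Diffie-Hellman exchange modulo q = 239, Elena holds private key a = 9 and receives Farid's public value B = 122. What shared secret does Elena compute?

120

Shared key K = 122^9 mod 239.
122^1 ≡ 122 (mod 239)
122^2 = (122^1)^2 ≡ 122^2 = 14884 ≡ 66 (mod 239)
122^4 = (122^2)^2 ≡ 66^2 = 4356 ≡ 54 (mod 239)
122^8 = (122^4)^2 ≡ 54^2 = 2916 ≡ 48 (mod 239)
122^9 = 122^8 · 122^1 ≡ 48 · 122 ≡ 120 (mod 239).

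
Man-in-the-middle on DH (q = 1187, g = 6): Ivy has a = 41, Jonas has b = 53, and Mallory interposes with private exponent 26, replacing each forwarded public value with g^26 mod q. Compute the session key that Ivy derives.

Ivy receives Mallory's public value M = 6^26 mod 1187 instead of the honest one.
6^1 ≡ 6 (mod 1187)
6^2 = (6^1)^2 ≡ 6^2 = 36 ≡ 36 (mod 1187)
6^4 = (6^2)^2 ≡ 36^2 = 1296 ≡ 109 (mod 1187)
6^8 = (6^4)^2 ≡ 109^2 = 11881 ≡ 11 (mod 1187)
6^16 = (6^8)^2 ≡ 11^2 = 121 ≡ 121 (mod 1187)
6^26 = 6^16 · 6^8 · 6^2 ≡ 121 · 11 · 36 ≡ 436 (mod 1187).
So M = 436. Ivy computes K = M^41 mod 1187.
436^1 ≡ 436 (mod 1187)
436^2 = (436^1)^2 ≡ 436^2 = 190096 ≡ 176 (mod 1187)
436^4 = (436^2)^2 ≡ 176^2 = 30976 ≡ 114 (mod 1187)
436^8 = (436^4)^2 ≡ 114^2 = 12996 ≡ 1126 (mod 1187)
436^16 = (436^8)^2 ≡ 1126^2 = 1267876 ≡ 160 (mod 1187)
436^32 = (436^16)^2 ≡ 160^2 = 25600 ≡ 673 (mod 1187)
436^41 = 436^32 · 436^8 · 436^1 ≡ 673 · 1126 · 436 ≡ 852 (mod 1187).

852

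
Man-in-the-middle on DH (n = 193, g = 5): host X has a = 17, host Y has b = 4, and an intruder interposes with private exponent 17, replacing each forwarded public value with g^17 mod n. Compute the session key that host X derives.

188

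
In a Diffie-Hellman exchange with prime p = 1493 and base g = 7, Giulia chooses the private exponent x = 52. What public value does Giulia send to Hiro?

1233

Public value = 7^52 mod 1493.
7^1 ≡ 7 (mod 1493)
7^2 = (7^1)^2 ≡ 7^2 = 49 ≡ 49 (mod 1493)
7^4 = (7^2)^2 ≡ 49^2 = 2401 ≡ 908 (mod 1493)
7^8 = (7^4)^2 ≡ 908^2 = 824464 ≡ 328 (mod 1493)
7^16 = (7^8)^2 ≡ 328^2 = 107584 ≡ 88 (mod 1493)
7^32 = (7^16)^2 ≡ 88^2 = 7744 ≡ 279 (mod 1493)
7^52 = 7^32 · 7^16 · 7^4 ≡ 279 · 88 · 908 ≡ 1233 (mod 1493).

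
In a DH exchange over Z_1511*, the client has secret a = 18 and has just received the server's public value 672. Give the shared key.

175

Shared key K = 672^18 mod 1511.
672^1 ≡ 672 (mod 1511)
672^2 = (672^1)^2 ≡ 672^2 = 451584 ≡ 1306 (mod 1511)
672^4 = (672^2)^2 ≡ 1306^2 = 1705636 ≡ 1228 (mod 1511)
672^8 = (672^4)^2 ≡ 1228^2 = 1507984 ≡ 6 (mod 1511)
672^16 = (672^8)^2 ≡ 6^2 = 36 ≡ 36 (mod 1511)
672^18 = 672^16 · 672^2 ≡ 36 · 1306 ≡ 175 (mod 1511).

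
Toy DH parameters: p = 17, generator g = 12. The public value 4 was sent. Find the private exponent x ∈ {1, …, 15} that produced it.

12

Try successive powers of 12 modulo 17:
12^1 ≡ 12
12^2 ≡ 8
12^3 ≡ 11
12^4 ≡ 13
12^5 ≡ 3
12^6 ≡ 2
12^7 ≡ 7
12^8 ≡ 16
12^9 ≡ 5
12^10 ≡ 9
12^11 ≡ 6
12^12 ≡ 4
Found: x = 12.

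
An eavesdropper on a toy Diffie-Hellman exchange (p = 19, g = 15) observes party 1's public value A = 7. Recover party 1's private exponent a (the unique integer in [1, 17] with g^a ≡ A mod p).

12

Try successive powers of 15 modulo 19:
15^1 ≡ 15
15^2 ≡ 16
15^3 ≡ 12
15^4 ≡ 9
15^5 ≡ 2
15^6 ≡ 11
15^7 ≡ 13
15^8 ≡ 5
15^9 ≡ 18
15^10 ≡ 4
15^11 ≡ 3
15^12 ≡ 7
Found: a = 12.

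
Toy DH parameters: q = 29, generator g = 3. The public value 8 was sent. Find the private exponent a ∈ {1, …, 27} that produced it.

23

Try successive powers of 3 modulo 29:
3^1 ≡ 3
3^2 ≡ 9
3^3 ≡ 27
3^4 ≡ 23
3^5 ≡ 11
3^6 ≡ 4
3^7 ≡ 12
3^8 ≡ 7
3^9 ≡ 21
3^10 ≡ 5
3^11 ≡ 15
3^12 ≡ 16
3^13 ≡ 19
3^14 ≡ 28
3^15 ≡ 26
3^16 ≡ 20
3^17 ≡ 2
3^18 ≡ 6
3^19 ≡ 18
3^20 ≡ 25
3^21 ≡ 17
3^22 ≡ 22
3^23 ≡ 8
Found: a = 23.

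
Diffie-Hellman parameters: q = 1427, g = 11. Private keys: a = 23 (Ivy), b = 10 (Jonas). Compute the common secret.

619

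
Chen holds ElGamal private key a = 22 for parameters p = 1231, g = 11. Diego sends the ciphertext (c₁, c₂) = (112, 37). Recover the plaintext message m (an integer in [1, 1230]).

370

Shared mask s = c₁^a mod p = 112^22 mod 1231.
112^1 ≡ 112 (mod 1231)
112^2 = (112^1)^2 ≡ 112^2 = 12544 ≡ 234 (mod 1231)
112^4 = (112^2)^2 ≡ 234^2 = 54756 ≡ 592 (mod 1231)
112^8 = (112^4)^2 ≡ 592^2 = 350464 ≡ 860 (mod 1231)
112^16 = (112^8)^2 ≡ 860^2 = 739600 ≡ 1000 (mod 1231)
112^22 = 112^16 · 112^4 · 112^2 ≡ 1000 · 592 · 234 ≡ 1108 (mod 1231).
So s = 1108; s⁻¹ ≡ 10 (mod 1231).
m = c₂ · s⁻¹ mod 1231 = 37 · 10 mod 1231 = 370.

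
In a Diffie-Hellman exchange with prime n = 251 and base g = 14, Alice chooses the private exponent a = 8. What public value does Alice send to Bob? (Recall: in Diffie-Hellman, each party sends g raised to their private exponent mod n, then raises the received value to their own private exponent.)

169

Public value = 14^{8} \pmod{251}.
14^1 ≡ 14 (mod 251)
14^2 = (14^1)^2 ≡ 14^2 = 196 ≡ 196 (mod 251)
14^4 = (14^2)^2 ≡ 196^2 = 38416 ≡ 13 (mod 251)
14^8 = (14^4)^2 ≡ 13^2 = 169 ≡ 169 (mod 251)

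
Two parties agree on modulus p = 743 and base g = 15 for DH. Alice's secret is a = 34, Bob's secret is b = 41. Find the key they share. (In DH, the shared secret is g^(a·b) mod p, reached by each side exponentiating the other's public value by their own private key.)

2

Bob sends B = g^b mod p = 15^41 mod 743.
15^1 ≡ 15 (mod 743)
15^2 = (15^1)^2 ≡ 15^2 = 225 ≡ 225 (mod 743)
15^4 = (15^2)^2 ≡ 225^2 = 50625 ≡ 101 (mod 743)
15^8 = (15^4)^2 ≡ 101^2 = 10201 ≡ 542 (mod 743)
15^16 = (15^8)^2 ≡ 542^2 = 293764 ≡ 279 (mod 743)
15^32 = (15^16)^2 ≡ 279^2 = 77841 ≡ 569 (mod 743)
15^41 = 15^32 · 15^8 · 15^1 ≡ 569 · 542 · 15 ≡ 52 (mod 743).
So B = 52. Alice then computes K = B^a mod p = 52^34 mod 743.
52^1 ≡ 52 (mod 743)
52^2 = (52^1)^2 ≡ 52^2 = 2704 ≡ 475 (mod 743)
52^4 = (52^2)^2 ≡ 475^2 = 225625 ≡ 496 (mod 743)
52^8 = (52^4)^2 ≡ 496^2 = 246016 ≡ 83 (mod 743)
52^16 = (52^8)^2 ≡ 83^2 = 6889 ≡ 202 (mod 743)
52^32 = (52^16)^2 ≡ 202^2 = 40804 ≡ 682 (mod 743)
52^34 = 52^32 · 52^2 ≡ 682 · 475 ≡ 2 (mod 743).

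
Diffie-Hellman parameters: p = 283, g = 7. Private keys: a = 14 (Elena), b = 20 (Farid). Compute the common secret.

52

Farid sends B = g^b mod p = 7^20 mod 283.
7^1 ≡ 7 (mod 283)
7^2 = (7^1)^2 ≡ 7^2 = 49 ≡ 49 (mod 283)
7^4 = (7^2)^2 ≡ 49^2 = 2401 ≡ 137 (mod 283)
7^8 = (7^4)^2 ≡ 137^2 = 18769 ≡ 91 (mod 283)
7^16 = (7^8)^2 ≡ 91^2 = 8281 ≡ 74 (mod 283)
7^20 = 7^16 · 7^4 ≡ 74 · 137 ≡ 233 (mod 283).
So B = 233. Elena then computes K = B^a mod p = 233^14 mod 283.
233^1 ≡ 233 (mod 283)
233^2 = (233^1)^2 ≡ 233^2 = 54289 ≡ 236 (mod 283)
233^4 = (233^2)^2 ≡ 236^2 = 55696 ≡ 228 (mod 283)
233^8 = (233^4)^2 ≡ 228^2 = 51984 ≡ 195 (mod 283)
233^14 = 233^8 · 233^4 · 233^2 ≡ 195 · 228 · 236 ≡ 52 (mod 283).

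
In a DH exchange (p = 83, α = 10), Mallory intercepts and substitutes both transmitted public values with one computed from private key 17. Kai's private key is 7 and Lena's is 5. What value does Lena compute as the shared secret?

4

Lena receives Mallory's public value M = 10^17 mod 83 instead of the honest one.
10^1 ≡ 10 (mod 83)
10^2 = (10^1)^2 ≡ 10^2 = 100 ≡ 17 (mod 83)
10^4 = (10^2)^2 ≡ 17^2 = 289 ≡ 40 (mod 83)
10^8 = (10^4)^2 ≡ 40^2 = 1600 ≡ 23 (mod 83)
10^16 = (10^8)^2 ≡ 23^2 = 529 ≡ 31 (mod 83)
10^17 = 10^16 · 10^1 ≡ 31 · 10 ≡ 61 (mod 83).
So M = 61. Lena computes K = M^5 mod 83.
61^1 ≡ 61 (mod 83)
61^2 = (61^1)^2 ≡ 61^2 = 3721 ≡ 69 (mod 83)
61^4 = (61^2)^2 ≡ 69^2 = 4761 ≡ 30 (mod 83)
61^5 = 61^4 · 61^1 ≡ 30 · 61 ≡ 4 (mod 83).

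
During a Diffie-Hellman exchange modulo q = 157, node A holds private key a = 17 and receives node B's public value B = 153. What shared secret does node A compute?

Shared key K = 153^17 mod 157.
153^1 ≡ 153 (mod 157)
153^2 = (153^1)^2 ≡ 153^2 = 23409 ≡ 16 (mod 157)
153^4 = (153^2)^2 ≡ 16^2 = 256 ≡ 99 (mod 157)
153^8 = (153^4)^2 ≡ 99^2 = 9801 ≡ 67 (mod 157)
153^16 = (153^8)^2 ≡ 67^2 = 4489 ≡ 93 (mod 157)
153^17 = 153^16 · 153^1 ≡ 93 · 153 ≡ 99 (mod 157).

99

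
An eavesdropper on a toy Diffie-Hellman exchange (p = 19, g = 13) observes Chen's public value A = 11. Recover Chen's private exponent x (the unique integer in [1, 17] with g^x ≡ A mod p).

Try successive powers of 13 modulo 19:
13^1 ≡ 13
13^2 ≡ 17
13^3 ≡ 12
13^4 ≡ 4
13^5 ≡ 14
13^6 ≡ 11
Found: x = 6.

6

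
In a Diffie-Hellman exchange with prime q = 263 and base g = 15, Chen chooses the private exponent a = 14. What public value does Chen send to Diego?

2

Public value = 15^14 mod 263.
15^1 ≡ 15 (mod 263)
15^2 = (15^1)^2 ≡ 15^2 = 225 ≡ 225 (mod 263)
15^4 = (15^2)^2 ≡ 225^2 = 50625 ≡ 129 (mod 263)
15^8 = (15^4)^2 ≡ 129^2 = 16641 ≡ 72 (mod 263)
15^14 = 15^8 · 15^4 · 15^2 ≡ 72 · 129 · 225 ≡ 2 (mod 263).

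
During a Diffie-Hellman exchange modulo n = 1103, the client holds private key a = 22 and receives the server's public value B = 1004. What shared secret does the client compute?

Shared key K = 1004^22 mod 1103.
1004^1 ≡ 1004 (mod 1103)
1004^2 = (1004^1)^2 ≡ 1004^2 = 1008016 ≡ 977 (mod 1103)
1004^4 = (1004^2)^2 ≡ 977^2 = 954529 ≡ 434 (mod 1103)
1004^8 = (1004^4)^2 ≡ 434^2 = 188356 ≡ 846 (mod 1103)
1004^16 = (1004^8)^2 ≡ 846^2 = 715716 ≡ 972 (mod 1103)
1004^22 = 1004^16 · 1004^4 · 1004^2 ≡ 972 · 434 · 977 ≡ 722 (mod 1103).

722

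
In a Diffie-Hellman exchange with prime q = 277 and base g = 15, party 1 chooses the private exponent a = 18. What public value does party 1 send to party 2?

193

Public value = 15^18 mod 277.
15^1 ≡ 15 (mod 277)
15^2 = (15^1)^2 ≡ 15^2 = 225 ≡ 225 (mod 277)
15^4 = (15^2)^2 ≡ 225^2 = 50625 ≡ 211 (mod 277)
15^8 = (15^4)^2 ≡ 211^2 = 44521 ≡ 201 (mod 277)
15^16 = (15^8)^2 ≡ 201^2 = 40401 ≡ 236 (mod 277)
15^18 = 15^16 · 15^2 ≡ 236 · 225 ≡ 193 (mod 277).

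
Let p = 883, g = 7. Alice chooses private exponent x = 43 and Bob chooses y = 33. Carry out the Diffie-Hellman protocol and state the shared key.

Bob sends B = g^y mod p = 7^33 mod 883.
7^1 ≡ 7 (mod 883)
7^2 = (7^1)^2 ≡ 7^2 = 49 ≡ 49 (mod 883)
7^4 = (7^2)^2 ≡ 49^2 = 2401 ≡ 635 (mod 883)
7^8 = (7^4)^2 ≡ 635^2 = 403225 ≡ 577 (mod 883)
7^16 = (7^8)^2 ≡ 577^2 = 332929 ≡ 38 (mod 883)
7^32 = (7^16)^2 ≡ 38^2 = 1444 ≡ 561 (mod 883)
7^33 = 7^32 · 7^1 ≡ 561 · 7 ≡ 395 (mod 883).
So B = 395. Alice then computes K = B^x mod p = 395^43 mod 883.
395^1 ≡ 395 (mod 883)
395^2 = (395^1)^2 ≡ 395^2 = 156025 ≡ 617 (mod 883)
395^4 = (395^2)^2 ≡ 617^2 = 380689 ≡ 116 (mod 883)
395^8 = (395^4)^2 ≡ 116^2 = 13456 ≡ 211 (mod 883)
395^16 = (395^8)^2 ≡ 211^2 = 44521 ≡ 371 (mod 883)
395^32 = (395^16)^2 ≡ 371^2 = 137641 ≡ 776 (mod 883)
395^43 = 395^32 · 395^8 · 395^2 · 395^1 ≡ 776 · 211 · 617 · 395 ≡ 18 (mod 883).

18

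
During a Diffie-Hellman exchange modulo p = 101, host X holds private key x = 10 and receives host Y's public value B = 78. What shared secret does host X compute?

Shared key K = 78^10 mod 101.
78^1 ≡ 78 (mod 101)
78^2 = (78^1)^2 ≡ 78^2 = 6084 ≡ 24 (mod 101)
78^4 = (78^2)^2 ≡ 24^2 = 576 ≡ 71 (mod 101)
78^8 = (78^4)^2 ≡ 71^2 = 5041 ≡ 92 (mod 101)
78^10 = 78^8 · 78^2 ≡ 92 · 24 ≡ 87 (mod 101).

87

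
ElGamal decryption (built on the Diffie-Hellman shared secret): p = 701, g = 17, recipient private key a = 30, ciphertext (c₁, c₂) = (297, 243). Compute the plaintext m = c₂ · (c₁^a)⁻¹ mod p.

Shared mask s = c₁^a mod p = 297^30 mod 701.
297^1 ≡ 297 (mod 701)
297^2 = (297^1)^2 ≡ 297^2 = 88209 ≡ 584 (mod 701)
297^4 = (297^2)^2 ≡ 584^2 = 341056 ≡ 370 (mod 701)
297^8 = (297^4)^2 ≡ 370^2 = 136900 ≡ 205 (mod 701)
297^16 = (297^8)^2 ≡ 205^2 = 42025 ≡ 666 (mod 701)
297^30 = 297^16 · 297^8 · 297^4 · 297^2 ≡ 666 · 205 · 370 · 584 ≡ 361 (mod 701).
So s = 361; s⁻¹ ≡ 167 (mod 701).
m = c₂ · s⁻¹ mod 701 = 243 · 167 mod 701 = 624.

624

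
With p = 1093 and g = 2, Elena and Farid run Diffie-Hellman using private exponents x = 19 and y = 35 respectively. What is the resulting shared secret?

736

Elena sends A = g^x mod p = 2^19 mod 1093.
2^1 ≡ 2 (mod 1093)
2^2 = (2^1)^2 ≡ 2^2 = 4 ≡ 4 (mod 1093)
2^4 = (2^2)^2 ≡ 4^2 = 16 ≡ 16 (mod 1093)
2^8 = (2^4)^2 ≡ 16^2 = 256 ≡ 256 (mod 1093)
2^16 = (2^8)^2 ≡ 256^2 = 65536 ≡ 1049 (mod 1093)
2^19 = 2^16 · 2^2 · 2^1 ≡ 1049 · 4 · 2 ≡ 741 (mod 1093).
So A = 741. Farid then computes K = A^y mod p = 741^35 mod 1093.
741^1 ≡ 741 (mod 1093)
741^2 = (741^1)^2 ≡ 741^2 = 549081 ≡ 395 (mod 1093)
741^4 = (741^2)^2 ≡ 395^2 = 156025 ≡ 819 (mod 1093)
741^8 = (741^4)^2 ≡ 819^2 = 670761 ≡ 752 (mod 1093)
741^16 = (741^8)^2 ≡ 752^2 = 565504 ≡ 423 (mod 1093)
741^32 = (741^16)^2 ≡ 423^2 = 178929 ≡ 770 (mod 1093)
741^35 = 741^32 · 741^2 · 741^1 ≡ 770 · 395 · 741 ≡ 736 (mod 1093).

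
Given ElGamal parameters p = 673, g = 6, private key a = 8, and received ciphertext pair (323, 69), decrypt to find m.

454

Shared mask s = c₁^a mod p = 323^8 mod 673.
323^1 ≡ 323 (mod 673)
323^2 = (323^1)^2 ≡ 323^2 = 104329 ≡ 14 (mod 673)
323^4 = (323^2)^2 ≡ 14^2 = 196 ≡ 196 (mod 673)
323^8 = (323^4)^2 ≡ 196^2 = 38416 ≡ 55 (mod 673)
So s = 55; s⁻¹ ≡ 465 (mod 673).
m = c₂ · s⁻¹ mod 673 = 69 · 465 mod 673 = 454.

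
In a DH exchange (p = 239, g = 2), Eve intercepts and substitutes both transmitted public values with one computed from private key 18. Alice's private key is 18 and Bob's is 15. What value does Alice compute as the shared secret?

88

Alice receives Eve's public value M = 2^18 mod 239 instead of the honest one.
2^1 ≡ 2 (mod 239)
2^2 = (2^1)^2 ≡ 2^2 = 4 ≡ 4 (mod 239)
2^4 = (2^2)^2 ≡ 4^2 = 16 ≡ 16 (mod 239)
2^8 = (2^4)^2 ≡ 16^2 = 256 ≡ 17 (mod 239)
2^16 = (2^8)^2 ≡ 17^2 = 289 ≡ 50 (mod 239)
2^18 = 2^16 · 2^2 ≡ 50 · 4 ≡ 200 (mod 239).
So M = 200. Alice computes K = M^18 mod 239.
200^1 ≡ 200 (mod 239)
200^2 = (200^1)^2 ≡ 200^2 = 40000 ≡ 87 (mod 239)
200^4 = (200^2)^2 ≡ 87^2 = 7569 ≡ 160 (mod 239)
200^8 = (200^4)^2 ≡ 160^2 = 25600 ≡ 27 (mod 239)
200^16 = (200^8)^2 ≡ 27^2 = 729 ≡ 12 (mod 239)
200^18 = 200^16 · 200^2 ≡ 12 · 87 ≡ 88 (mod 239).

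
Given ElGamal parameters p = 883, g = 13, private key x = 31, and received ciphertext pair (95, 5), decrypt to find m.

Shared mask s = c₁^x mod p = 95^31 mod 883.
95^1 ≡ 95 (mod 883)
95^2 = (95^1)^2 ≡ 95^2 = 9025 ≡ 195 (mod 883)
95^4 = (95^2)^2 ≡ 195^2 = 38025 ≡ 56 (mod 883)
95^8 = (95^4)^2 ≡ 56^2 = 3136 ≡ 487 (mod 883)
95^16 = (95^8)^2 ≡ 487^2 = 237169 ≡ 525 (mod 883)
95^31 = 95^16 · 95^8 · 95^4 · 95^2 · 95^1 ≡ 525 · 487 · 56 · 195 · 95 ≡ 810 (mod 883).
So s = 810; s⁻¹ ≡ 254 (mod 883).
m = c₂ · s⁻¹ mod 883 = 5 · 254 mod 883 = 387.

387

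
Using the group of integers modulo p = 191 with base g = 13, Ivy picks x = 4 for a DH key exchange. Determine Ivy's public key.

102

Public value = 13^4 mod 191.
13^1 ≡ 13 (mod 191)
13^2 = (13^1)^2 ≡ 13^2 = 169 ≡ 169 (mod 191)
13^4 = (13^2)^2 ≡ 169^2 = 28561 ≡ 102 (mod 191)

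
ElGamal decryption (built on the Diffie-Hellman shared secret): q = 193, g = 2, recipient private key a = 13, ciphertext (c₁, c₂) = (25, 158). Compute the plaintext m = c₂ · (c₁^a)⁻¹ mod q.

Shared mask s = c₁^a mod q = 25^13 mod 193.
25^1 ≡ 25 (mod 193)
25^2 = (25^1)^2 ≡ 25^2 = 625 ≡ 46 (mod 193)
25^4 = (25^2)^2 ≡ 46^2 = 2116 ≡ 186 (mod 193)
25^8 = (25^4)^2 ≡ 186^2 = 34596 ≡ 49 (mod 193)
25^13 = 25^8 · 25^4 · 25^1 ≡ 49 · 186 · 25 ≡ 110 (mod 193).
So s = 110; s⁻¹ ≡ 93 (mod 193).
m = c₂ · s⁻¹ mod 193 = 158 · 93 mod 193 = 26.

26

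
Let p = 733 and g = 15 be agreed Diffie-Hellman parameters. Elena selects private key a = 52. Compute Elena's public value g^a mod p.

Public value = 15^52 mod 733.
15^1 ≡ 15 (mod 733)
15^2 = (15^1)^2 ≡ 15^2 = 225 ≡ 225 (mod 733)
15^4 = (15^2)^2 ≡ 225^2 = 50625 ≡ 48 (mod 733)
15^8 = (15^4)^2 ≡ 48^2 = 2304 ≡ 105 (mod 733)
15^16 = (15^8)^2 ≡ 105^2 = 11025 ≡ 30 (mod 733)
15^32 = (15^16)^2 ≡ 30^2 = 900 ≡ 167 (mod 733)
15^52 = 15^32 · 15^16 · 15^4 ≡ 167 · 30 · 48 ≡ 56 (mod 733).

56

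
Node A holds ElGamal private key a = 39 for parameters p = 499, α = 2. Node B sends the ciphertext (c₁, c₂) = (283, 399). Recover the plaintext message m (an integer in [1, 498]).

361

Shared mask s = c₁^a mod p = 283^39 mod 499.
283^1 ≡ 283 (mod 499)
283^2 = (283^1)^2 ≡ 283^2 = 80089 ≡ 249 (mod 499)
283^4 = (283^2)^2 ≡ 249^2 = 62001 ≡ 125 (mod 499)
283^8 = (283^4)^2 ≡ 125^2 = 15625 ≡ 156 (mod 499)
283^16 = (283^8)^2 ≡ 156^2 = 24336 ≡ 384 (mod 499)
283^32 = (283^16)^2 ≡ 384^2 = 147456 ≡ 251 (mod 499)
283^39 = 283^32 · 283^4 · 283^2 · 283^1 ≡ 251 · 125 · 249 · 283 ≡ 290 (mod 499).
So s = 290; s⁻¹ ≡ 191 (mod 499).
m = c₂ · s⁻¹ mod 499 = 399 · 191 mod 499 = 361.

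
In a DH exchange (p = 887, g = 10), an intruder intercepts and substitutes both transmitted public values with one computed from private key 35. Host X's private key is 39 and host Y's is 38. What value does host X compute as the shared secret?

Host X receives an intruder's public value M = 10^35 mod 887 instead of the honest one.
10^1 ≡ 10 (mod 887)
10^2 = (10^1)^2 ≡ 10^2 = 100 ≡ 100 (mod 887)
10^4 = (10^2)^2 ≡ 100^2 = 10000 ≡ 243 (mod 887)
10^8 = (10^4)^2 ≡ 243^2 = 59049 ≡ 507 (mod 887)
10^16 = (10^8)^2 ≡ 507^2 = 257049 ≡ 706 (mod 887)
10^32 = (10^16)^2 ≡ 706^2 = 498436 ≡ 829 (mod 887)
10^35 = 10^32 · 10^2 · 10^1 ≡ 829 · 100 · 10 ≡ 542 (mod 887).
So M = 542. Host X computes K = M^39 mod 887.
542^1 ≡ 542 (mod 887)
542^2 = (542^1)^2 ≡ 542^2 = 293764 ≡ 167 (mod 887)
542^4 = (542^2)^2 ≡ 167^2 = 27889 ≡ 392 (mod 887)
542^8 = (542^4)^2 ≡ 392^2 = 153664 ≡ 213 (mod 887)
542^16 = (542^8)^2 ≡ 213^2 = 45369 ≡ 132 (mod 887)
542^32 = (542^16)^2 ≡ 132^2 = 17424 ≡ 571 (mod 887)
542^39 = 542^32 · 542^4 · 542^2 · 542^1 ≡ 571 · 392 · 167 · 542 ≡ 789 (mod 887).

789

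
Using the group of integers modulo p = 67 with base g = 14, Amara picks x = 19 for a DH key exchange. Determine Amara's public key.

Public value = 14^19 (mod 67).
14^1 ≡ 14 (mod 67)
14^2 = (14^1)^2 ≡ 14^2 = 196 ≡ 62 (mod 67)
14^4 = (14^2)^2 ≡ 62^2 = 3844 ≡ 25 (mod 67)
14^8 = (14^4)^2 ≡ 25^2 = 625 ≡ 22 (mod 67)
14^16 = (14^8)^2 ≡ 22^2 = 484 ≡ 15 (mod 67)
14^19 = 14^16 · 14^2 · 14^1 ≡ 15 · 62 · 14 ≡ 22 (mod 67).

22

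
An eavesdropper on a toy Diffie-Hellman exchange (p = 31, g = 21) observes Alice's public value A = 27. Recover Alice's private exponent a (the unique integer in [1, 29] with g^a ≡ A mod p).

Try successive powers of 21 modulo 31:
21^1 ≡ 21
21^2 ≡ 7
21^3 ≡ 23
21^4 ≡ 18
21^5 ≡ 6
21^6 ≡ 2
21^7 ≡ 11
21^8 ≡ 14
21^9 ≡ 15
21^10 ≡ 5
21^11 ≡ 12
21^12 ≡ 4
21^13 ≡ 22
21^14 ≡ 28
21^15 ≡ 30
21^16 ≡ 10
21^17 ≡ 24
21^18 ≡ 8
21^19 ≡ 13
21^20 ≡ 25
21^21 ≡ 29
21^22 ≡ 20
21^23 ≡ 17
21^24 ≡ 16
21^25 ≡ 26
21^26 ≡ 19
21^27 ≡ 27
Found: a = 27.

27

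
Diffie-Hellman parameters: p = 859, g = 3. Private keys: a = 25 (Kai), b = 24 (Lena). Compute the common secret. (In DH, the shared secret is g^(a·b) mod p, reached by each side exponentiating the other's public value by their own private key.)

Lena sends B = g^b mod p = 3^24 mod 859.
3^1 ≡ 3 (mod 859)
3^2 = (3^1)^2 ≡ 3^2 = 9 ≡ 9 (mod 859)
3^4 = (3^2)^2 ≡ 9^2 = 81 ≡ 81 (mod 859)
3^8 = (3^4)^2 ≡ 81^2 = 6561 ≡ 548 (mod 859)
3^16 = (3^8)^2 ≡ 548^2 = 300304 ≡ 513 (mod 859)
3^24 = 3^16 · 3^8 ≡ 513 · 548 ≡ 231 (mod 859).
So B = 231. Kai then computes K = B^a mod p = 231^25 mod 859.
231^1 ≡ 231 (mod 859)
231^2 = (231^1)^2 ≡ 231^2 = 53361 ≡ 103 (mod 859)
231^4 = (231^2)^2 ≡ 103^2 = 10609 ≡ 301 (mod 859)
231^8 = (231^4)^2 ≡ 301^2 = 90601 ≡ 406 (mod 859)
231^16 = (231^8)^2 ≡ 406^2 = 164836 ≡ 767 (mod 859)
231^25 = 231^16 · 231^8 · 231^1 ≡ 767 · 406 · 231 ≡ 343 (mod 859).

343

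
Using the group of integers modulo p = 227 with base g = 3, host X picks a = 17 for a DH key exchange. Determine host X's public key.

90

Public value = 3^17 (mod 227).
3^1 ≡ 3 (mod 227)
3^2 = (3^1)^2 ≡ 3^2 = 9 ≡ 9 (mod 227)
3^4 = (3^2)^2 ≡ 9^2 = 81 ≡ 81 (mod 227)
3^8 = (3^4)^2 ≡ 81^2 = 6561 ≡ 205 (mod 227)
3^16 = (3^8)^2 ≡ 205^2 = 42025 ≡ 30 (mod 227)
3^17 = 3^16 · 3^1 ≡ 30 · 3 ≡ 90 (mod 227).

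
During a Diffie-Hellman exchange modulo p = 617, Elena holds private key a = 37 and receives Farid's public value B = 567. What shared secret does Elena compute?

Shared key K = 567^37 mod 617.
567^1 ≡ 567 (mod 617)
567^2 = (567^1)^2 ≡ 567^2 = 321489 ≡ 32 (mod 617)
567^4 = (567^2)^2 ≡ 32^2 = 1024 ≡ 407 (mod 617)
567^8 = (567^4)^2 ≡ 407^2 = 165649 ≡ 293 (mod 617)
567^16 = (567^8)^2 ≡ 293^2 = 85849 ≡ 86 (mod 617)
567^32 = (567^16)^2 ≡ 86^2 = 7396 ≡ 609 (mod 617)
567^37 = 567^32 · 567^4 · 567^1 ≡ 609 · 407 · 567 ≡ 529 (mod 617).

529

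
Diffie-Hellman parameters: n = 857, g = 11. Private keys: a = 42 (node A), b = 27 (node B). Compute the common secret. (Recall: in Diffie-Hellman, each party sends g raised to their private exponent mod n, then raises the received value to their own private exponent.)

Node A sends A = g^a mod n = 11^42 mod 857.
11^1 ≡ 11 (mod 857)
11^2 = (11^1)^2 ≡ 11^2 = 121 ≡ 121 (mod 857)
11^4 = (11^2)^2 ≡ 121^2 = 14641 ≡ 72 (mod 857)
11^8 = (11^4)^2 ≡ 72^2 = 5184 ≡ 42 (mod 857)
11^16 = (11^8)^2 ≡ 42^2 = 1764 ≡ 50 (mod 857)
11^32 = (11^16)^2 ≡ 50^2 = 2500 ≡ 786 (mod 857)
11^42 = 11^32 · 11^8 · 11^2 ≡ 786 · 42 · 121 ≡ 832 (mod 857).
So A = 832. Node B then computes K = A^b mod n = 832^27 mod 857.
832^1 ≡ 832 (mod 857)
832^2 = (832^1)^2 ≡ 832^2 = 692224 ≡ 625 (mod 857)
832^4 = (832^2)^2 ≡ 625^2 = 390625 ≡ 690 (mod 857)
832^8 = (832^4)^2 ≡ 690^2 = 476100 ≡ 465 (mod 857)
832^16 = (832^8)^2 ≡ 465^2 = 216225 ≡ 261 (mod 857)
832^27 = 832^16 · 832^8 · 832^2 · 832^1 ≡ 261 · 465 · 625 · 832 ≡ 339 (mod 857).

339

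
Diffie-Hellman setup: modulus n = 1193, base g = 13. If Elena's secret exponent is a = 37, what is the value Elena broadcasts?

Public value = 13^{37} \pmod{1193}.
13^1 ≡ 13 (mod 1193)
13^2 = (13^1)^2 ≡ 13^2 = 169 ≡ 169 (mod 1193)
13^4 = (13^2)^2 ≡ 169^2 = 28561 ≡ 1122 (mod 1193)
13^8 = (13^4)^2 ≡ 1122^2 = 1258884 ≡ 269 (mod 1193)
13^16 = (13^8)^2 ≡ 269^2 = 72361 ≡ 781 (mod 1193)
13^32 = (13^16)^2 ≡ 781^2 = 609961 ≡ 338 (mod 1193)
13^37 = 13^32 · 13^4 · 13^1 ≡ 338 · 1122 · 13 ≡ 592 (mod 1193).

592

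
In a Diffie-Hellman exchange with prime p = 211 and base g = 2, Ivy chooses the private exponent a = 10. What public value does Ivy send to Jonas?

Public value = 2^10 mod 211.
2^1 ≡ 2 (mod 211)
2^2 = (2^1)^2 ≡ 2^2 = 4 ≡ 4 (mod 211)
2^4 = (2^2)^2 ≡ 4^2 = 16 ≡ 16 (mod 211)
2^8 = (2^4)^2 ≡ 16^2 = 256 ≡ 45 (mod 211)
2^10 = 2^8 · 2^2 ≡ 45 · 4 ≡ 180 (mod 211).

180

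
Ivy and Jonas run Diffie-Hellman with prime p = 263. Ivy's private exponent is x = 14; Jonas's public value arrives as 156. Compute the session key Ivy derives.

181

Shared key K = 156^14 mod 263.
156^1 ≡ 156 (mod 263)
156^2 = (156^1)^2 ≡ 156^2 = 24336 ≡ 140 (mod 263)
156^4 = (156^2)^2 ≡ 140^2 = 19600 ≡ 138 (mod 263)
156^8 = (156^4)^2 ≡ 138^2 = 19044 ≡ 108 (mod 263)
156^14 = 156^8 · 156^4 · 156^2 ≡ 108 · 138 · 140 ≡ 181 (mod 263).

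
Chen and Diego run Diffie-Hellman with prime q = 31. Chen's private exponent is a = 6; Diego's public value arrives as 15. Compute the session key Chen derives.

16

Shared key K = 15^6 mod 31.
15^1 ≡ 15 (mod 31)
15^2 = (15^1)^2 ≡ 15^2 = 225 ≡ 8 (mod 31)
15^4 = (15^2)^2 ≡ 8^2 = 64 ≡ 2 (mod 31)
15^6 = 15^4 · 15^2 ≡ 2 · 8 ≡ 16 (mod 31).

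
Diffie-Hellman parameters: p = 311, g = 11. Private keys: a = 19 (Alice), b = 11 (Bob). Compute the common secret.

142

Bob sends B = g^b mod p = 11^11 mod 311.
11^1 ≡ 11 (mod 311)
11^2 = (11^1)^2 ≡ 11^2 = 121 ≡ 121 (mod 311)
11^4 = (11^2)^2 ≡ 121^2 = 14641 ≡ 24 (mod 311)
11^8 = (11^4)^2 ≡ 24^2 = 576 ≡ 265 (mod 311)
11^11 = 11^8 · 11^2 · 11^1 ≡ 265 · 121 · 11 ≡ 41 (mod 311).
So B = 41. Alice then computes K = B^a mod p = 41^19 mod 311.
41^1 ≡ 41 (mod 311)
41^2 = (41^1)^2 ≡ 41^2 = 1681 ≡ 126 (mod 311)
41^4 = (41^2)^2 ≡ 126^2 = 15876 ≡ 15 (mod 311)
41^8 = (41^4)^2 ≡ 15^2 = 225 ≡ 225 (mod 311)
41^16 = (41^8)^2 ≡ 225^2 = 50625 ≡ 243 (mod 311)
41^19 = 41^16 · 41^2 · 41^1 ≡ 243 · 126 · 41 ≡ 142 (mod 311).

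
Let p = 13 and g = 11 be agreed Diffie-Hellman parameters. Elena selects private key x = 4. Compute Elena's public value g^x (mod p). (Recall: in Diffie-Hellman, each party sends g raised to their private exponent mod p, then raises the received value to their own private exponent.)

3

Public value = 11^4 (mod 13).
11^1 ≡ 11 (mod 13)
11^2 = (11^1)^2 ≡ 11^2 = 121 ≡ 4 (mod 13)
11^4 = (11^2)^2 ≡ 4^2 = 16 ≡ 3 (mod 13)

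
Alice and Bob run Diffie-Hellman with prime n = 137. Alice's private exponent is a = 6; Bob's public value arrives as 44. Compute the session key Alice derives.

Shared key K = 44^6 mod 137.
44^1 ≡ 44 (mod 137)
44^2 = (44^1)^2 ≡ 44^2 = 1936 ≡ 18 (mod 137)
44^4 = (44^2)^2 ≡ 18^2 = 324 ≡ 50 (mod 137)
44^6 = 44^4 · 44^2 ≡ 50 · 18 ≡ 78 (mod 137).

78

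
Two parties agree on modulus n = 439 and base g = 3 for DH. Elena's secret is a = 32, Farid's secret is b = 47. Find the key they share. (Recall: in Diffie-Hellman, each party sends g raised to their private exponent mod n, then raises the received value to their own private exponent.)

110

Farid sends B = g^b mod n = 3^47 mod 439.
3^1 ≡ 3 (mod 439)
3^2 = (3^1)^2 ≡ 3^2 = 9 ≡ 9 (mod 439)
3^4 = (3^2)^2 ≡ 9^2 = 81 ≡ 81 (mod 439)
3^8 = (3^4)^2 ≡ 81^2 = 6561 ≡ 415 (mod 439)
3^16 = (3^8)^2 ≡ 415^2 = 172225 ≡ 137 (mod 439)
3^32 = (3^16)^2 ≡ 137^2 = 18769 ≡ 331 (mod 439)
3^47 = 3^32 · 3^8 · 3^4 · 3^2 · 3^1 ≡ 331 · 415 · 81 · 9 · 3 ≡ 336 (mod 439).
So B = 336. Elena then computes K = B^a mod n = 336^32 mod 439.
336^1 ≡ 336 (mod 439)
336^2 = (336^1)^2 ≡ 336^2 = 112896 ≡ 73 (mod 439)
336^4 = (336^2)^2 ≡ 73^2 = 5329 ≡ 61 (mod 439)
336^8 = (336^4)^2 ≡ 61^2 = 3721 ≡ 209 (mod 439)
336^16 = (336^8)^2 ≡ 209^2 = 43681 ≡ 220 (mod 439)
336^32 = (336^16)^2 ≡ 220^2 = 48400 ≡ 110 (mod 439)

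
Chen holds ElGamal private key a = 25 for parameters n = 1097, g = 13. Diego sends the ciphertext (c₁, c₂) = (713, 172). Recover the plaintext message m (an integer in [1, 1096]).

Shared mask s = c₁^a mod n = 713^25 mod 1097.
713^1 ≡ 713 (mod 1097)
713^2 = (713^1)^2 ≡ 713^2 = 508369 ≡ 458 (mod 1097)
713^4 = (713^2)^2 ≡ 458^2 = 209764 ≡ 237 (mod 1097)
713^8 = (713^4)^2 ≡ 237^2 = 56169 ≡ 222 (mod 1097)
713^16 = (713^8)^2 ≡ 222^2 = 49284 ≡ 1016 (mod 1097)
713^25 = 713^16 · 713^8 · 713^1 ≡ 1016 · 222 · 713 ≡ 570 (mod 1097).
So s = 570; s⁻¹ ≡ 995 (mod 1097).
m = c₂ · s⁻¹ mod 1097 = 172 · 995 mod 1097 = 8.

8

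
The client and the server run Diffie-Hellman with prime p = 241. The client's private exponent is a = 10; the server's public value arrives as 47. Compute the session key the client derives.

64

Shared key K = 47^10 mod 241.
47^1 ≡ 47 (mod 241)
47^2 = (47^1)^2 ≡ 47^2 = 2209 ≡ 40 (mod 241)
47^4 = (47^2)^2 ≡ 40^2 = 1600 ≡ 154 (mod 241)
47^8 = (47^4)^2 ≡ 154^2 = 23716 ≡ 98 (mod 241)
47^10 = 47^8 · 47^2 ≡ 98 · 40 ≡ 64 (mod 241).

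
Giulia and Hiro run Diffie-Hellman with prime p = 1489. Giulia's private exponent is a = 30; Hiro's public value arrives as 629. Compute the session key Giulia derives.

566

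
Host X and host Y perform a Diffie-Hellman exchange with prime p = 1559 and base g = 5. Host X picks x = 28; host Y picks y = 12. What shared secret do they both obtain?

30

Host X sends A = g^x mod p = 5^28 mod 1559.
5^1 ≡ 5 (mod 1559)
5^2 = (5^1)^2 ≡ 5^2 = 25 ≡ 25 (mod 1559)
5^4 = (5^2)^2 ≡ 25^2 = 625 ≡ 625 (mod 1559)
5^8 = (5^4)^2 ≡ 625^2 = 390625 ≡ 875 (mod 1559)
5^16 = (5^8)^2 ≡ 875^2 = 765625 ≡ 156 (mod 1559)
5^28 = 5^16 · 5^8 · 5^4 ≡ 156 · 875 · 625 ≡ 902 (mod 1559).
So A = 902. Host Y then computes K = A^y mod p = 902^12 mod 1559.
902^1 ≡ 902 (mod 1559)
902^2 = (902^1)^2 ≡ 902^2 = 813604 ≡ 1365 (mod 1559)
902^4 = (902^2)^2 ≡ 1365^2 = 1863225 ≡ 220 (mod 1559)
902^8 = (902^4)^2 ≡ 220^2 = 48400 ≡ 71 (mod 1559)
902^12 = 902^8 · 902^4 ≡ 71 · 220 ≡ 30 (mod 1559).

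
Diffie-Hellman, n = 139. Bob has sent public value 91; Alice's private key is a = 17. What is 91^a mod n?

64

Shared key K = 91^17 mod 139.
91^1 ≡ 91 (mod 139)
91^2 = (91^1)^2 ≡ 91^2 = 8281 ≡ 80 (mod 139)
91^4 = (91^2)^2 ≡ 80^2 = 6400 ≡ 6 (mod 139)
91^8 = (91^4)^2 ≡ 6^2 = 36 ≡ 36 (mod 139)
91^16 = (91^8)^2 ≡ 36^2 = 1296 ≡ 45 (mod 139)
91^17 = 91^16 · 91^1 ≡ 45 · 91 ≡ 64 (mod 139).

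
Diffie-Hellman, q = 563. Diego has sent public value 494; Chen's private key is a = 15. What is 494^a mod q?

553

Shared key K = 494^15 mod 563.
494^1 ≡ 494 (mod 563)
494^2 = (494^1)^2 ≡ 494^2 = 244036 ≡ 257 (mod 563)
494^4 = (494^2)^2 ≡ 257^2 = 66049 ≡ 178 (mod 563)
494^8 = (494^4)^2 ≡ 178^2 = 31684 ≡ 156 (mod 563)
494^15 = 494^8 · 494^4 · 494^2 · 494^1 ≡ 156 · 178 · 257 · 494 ≡ 553 (mod 563).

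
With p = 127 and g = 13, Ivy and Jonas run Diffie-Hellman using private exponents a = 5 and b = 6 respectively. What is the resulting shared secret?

25

Jonas sends B = g^b mod p = 13^6 mod 127.
13^1 ≡ 13 (mod 127)
13^2 = (13^1)^2 ≡ 13^2 = 169 ≡ 42 (mod 127)
13^4 = (13^2)^2 ≡ 42^2 = 1764 ≡ 113 (mod 127)
13^6 = 13^4 · 13^2 ≡ 113 · 42 ≡ 47 (mod 127).
So B = 47. Ivy then computes K = B^a mod p = 47^5 mod 127.
47^1 ≡ 47 (mod 127)
47^2 = (47^1)^2 ≡ 47^2 = 2209 ≡ 50 (mod 127)
47^4 = (47^2)^2 ≡ 50^2 = 2500 ≡ 87 (mod 127)
47^5 = 47^4 · 47^1 ≡ 87 · 47 ≡ 25 (mod 127).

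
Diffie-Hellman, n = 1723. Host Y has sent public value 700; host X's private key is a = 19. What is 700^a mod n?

683

Shared key K = 700^19 mod 1723.
700^1 ≡ 700 (mod 1723)
700^2 = (700^1)^2 ≡ 700^2 = 490000 ≡ 668 (mod 1723)
700^4 = (700^2)^2 ≡ 668^2 = 446224 ≡ 1690 (mod 1723)
700^8 = (700^4)^2 ≡ 1690^2 = 2856100 ≡ 1089 (mod 1723)
700^16 = (700^8)^2 ≡ 1089^2 = 1185921 ≡ 497 (mod 1723)
700^19 = 700^16 · 700^2 · 700^1 ≡ 497 · 668 · 700 ≡ 683 (mod 1723).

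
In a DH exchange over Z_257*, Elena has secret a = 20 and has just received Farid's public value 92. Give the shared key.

Shared key K = 92^20 mod 257.
92^1 ≡ 92 (mod 257)
92^2 = (92^1)^2 ≡ 92^2 = 8464 ≡ 240 (mod 257)
92^4 = (92^2)^2 ≡ 240^2 = 57600 ≡ 32 (mod 257)
92^8 = (92^4)^2 ≡ 32^2 = 1024 ≡ 253 (mod 257)
92^16 = (92^8)^2 ≡ 253^2 = 64009 ≡ 16 (mod 257)
92^20 = 92^16 · 92^4 ≡ 16 · 32 ≡ 255 (mod 257).

255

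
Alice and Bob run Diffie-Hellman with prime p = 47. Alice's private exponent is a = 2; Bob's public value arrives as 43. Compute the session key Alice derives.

Shared key K = 43^2 mod 47.
43^1 ≡ 43 (mod 47)
43^2 = (43^1)^2 ≡ 43^2 = 1849 ≡ 16 (mod 47)

16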